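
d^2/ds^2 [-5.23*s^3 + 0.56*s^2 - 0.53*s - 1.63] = 1.12 - 31.38*s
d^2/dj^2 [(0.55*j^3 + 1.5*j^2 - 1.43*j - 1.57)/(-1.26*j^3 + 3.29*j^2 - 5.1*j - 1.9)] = (-1.77635683940025e-15*j^7 - 9.32274*j^6 + 34.827408*j^5 + 67.977252*j^4 - 127.103982*j^3 + 33.178902*j^2 - 138.88908*j + 62.75614)/(2.000376*j^9 - 15.669612*j^8 + 65.205378*j^7 - 153.411209*j^6 + 216.66897*j^5 - 121.76493*j^4 - 44.9838*j^3 + 112.6263*j^2 + 55.233*j + 6.859)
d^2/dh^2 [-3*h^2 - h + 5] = -6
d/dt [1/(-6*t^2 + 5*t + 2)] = (12*t - 5)/(-6*t^2 + 5*t + 2)^2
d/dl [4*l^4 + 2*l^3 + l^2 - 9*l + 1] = 16*l^3 + 6*l^2 + 2*l - 9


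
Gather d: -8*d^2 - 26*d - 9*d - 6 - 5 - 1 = -8*d^2 - 35*d - 12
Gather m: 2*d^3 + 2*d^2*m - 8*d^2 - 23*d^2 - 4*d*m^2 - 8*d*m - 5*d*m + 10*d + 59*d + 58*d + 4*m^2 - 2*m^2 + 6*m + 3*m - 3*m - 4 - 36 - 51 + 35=2*d^3 - 31*d^2 + 127*d + m^2*(2 - 4*d) + m*(2*d^2 - 13*d + 6) - 56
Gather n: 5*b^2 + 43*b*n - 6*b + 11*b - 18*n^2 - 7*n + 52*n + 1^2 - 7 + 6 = 5*b^2 + 5*b - 18*n^2 + n*(43*b + 45)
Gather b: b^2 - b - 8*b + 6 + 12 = b^2 - 9*b + 18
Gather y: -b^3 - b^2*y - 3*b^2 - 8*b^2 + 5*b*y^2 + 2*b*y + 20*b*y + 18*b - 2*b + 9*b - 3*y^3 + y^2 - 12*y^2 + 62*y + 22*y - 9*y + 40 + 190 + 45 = -b^3 - 11*b^2 + 25*b - 3*y^3 + y^2*(5*b - 11) + y*(-b^2 + 22*b + 75) + 275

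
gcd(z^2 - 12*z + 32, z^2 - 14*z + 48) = z - 8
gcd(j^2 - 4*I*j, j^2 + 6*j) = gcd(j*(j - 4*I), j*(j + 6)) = j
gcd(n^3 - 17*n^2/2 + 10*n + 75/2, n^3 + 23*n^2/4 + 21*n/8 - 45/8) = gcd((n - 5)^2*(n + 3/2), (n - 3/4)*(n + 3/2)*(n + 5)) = n + 3/2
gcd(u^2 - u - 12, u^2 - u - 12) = u^2 - u - 12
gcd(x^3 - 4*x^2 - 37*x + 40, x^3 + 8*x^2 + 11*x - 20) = x^2 + 4*x - 5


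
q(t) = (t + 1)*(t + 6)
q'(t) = 2*t + 7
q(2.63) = 31.33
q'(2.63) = 12.26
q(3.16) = 38.11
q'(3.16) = 13.32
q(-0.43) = 3.17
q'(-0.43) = 6.14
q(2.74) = 32.69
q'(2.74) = 12.48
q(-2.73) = -5.66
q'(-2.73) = 1.54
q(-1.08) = -0.39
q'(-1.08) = 4.84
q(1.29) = 16.69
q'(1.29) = 9.58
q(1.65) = 20.27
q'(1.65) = 10.30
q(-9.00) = 24.00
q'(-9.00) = -11.00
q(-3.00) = -6.00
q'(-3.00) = 1.00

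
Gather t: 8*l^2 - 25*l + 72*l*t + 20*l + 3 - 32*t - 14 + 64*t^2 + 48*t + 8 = 8*l^2 - 5*l + 64*t^2 + t*(72*l + 16) - 3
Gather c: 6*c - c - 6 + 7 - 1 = 5*c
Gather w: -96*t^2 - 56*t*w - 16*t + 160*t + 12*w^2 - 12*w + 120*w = -96*t^2 + 144*t + 12*w^2 + w*(108 - 56*t)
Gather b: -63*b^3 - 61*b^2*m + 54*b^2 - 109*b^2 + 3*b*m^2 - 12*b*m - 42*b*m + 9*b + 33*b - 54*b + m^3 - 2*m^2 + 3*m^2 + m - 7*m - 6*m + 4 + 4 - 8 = -63*b^3 + b^2*(-61*m - 55) + b*(3*m^2 - 54*m - 12) + m^3 + m^2 - 12*m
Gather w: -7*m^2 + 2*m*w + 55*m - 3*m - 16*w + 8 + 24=-7*m^2 + 52*m + w*(2*m - 16) + 32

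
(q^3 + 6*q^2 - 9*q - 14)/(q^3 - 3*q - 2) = (q + 7)/(q + 1)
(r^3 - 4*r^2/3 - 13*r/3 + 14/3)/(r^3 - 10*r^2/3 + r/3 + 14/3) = (r^2 + r - 2)/(r^2 - r - 2)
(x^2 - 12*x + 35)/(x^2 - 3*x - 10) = (x - 7)/(x + 2)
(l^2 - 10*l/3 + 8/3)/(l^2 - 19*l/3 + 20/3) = (l - 2)/(l - 5)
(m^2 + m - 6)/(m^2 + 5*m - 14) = (m + 3)/(m + 7)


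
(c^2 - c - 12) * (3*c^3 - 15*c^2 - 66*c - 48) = 3*c^5 - 18*c^4 - 87*c^3 + 198*c^2 + 840*c + 576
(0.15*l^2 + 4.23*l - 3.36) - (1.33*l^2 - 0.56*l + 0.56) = -1.18*l^2 + 4.79*l - 3.92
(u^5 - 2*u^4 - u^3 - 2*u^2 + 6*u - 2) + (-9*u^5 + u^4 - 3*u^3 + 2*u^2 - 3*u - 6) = -8*u^5 - u^4 - 4*u^3 + 3*u - 8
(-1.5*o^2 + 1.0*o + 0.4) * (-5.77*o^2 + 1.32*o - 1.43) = 8.655*o^4 - 7.75*o^3 + 1.157*o^2 - 0.902*o - 0.572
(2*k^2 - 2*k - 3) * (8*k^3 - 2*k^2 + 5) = 16*k^5 - 20*k^4 - 20*k^3 + 16*k^2 - 10*k - 15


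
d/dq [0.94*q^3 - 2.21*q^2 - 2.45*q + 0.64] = 2.82*q^2 - 4.42*q - 2.45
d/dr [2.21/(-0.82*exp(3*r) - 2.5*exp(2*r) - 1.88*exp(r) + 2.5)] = (5.4366*exp(2*r) + 11.05*exp(r) + 4.1548)*exp(r)/(0.82*exp(3*r) + 2.5*exp(2*r) + 1.88*exp(r) - 2.5)^2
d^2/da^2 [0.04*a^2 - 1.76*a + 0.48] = 0.0800000000000000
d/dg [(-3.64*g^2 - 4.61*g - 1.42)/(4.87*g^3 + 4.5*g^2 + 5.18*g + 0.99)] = (17.7268*g^4 + 44.9014*g^3 + 22.636*g^2 + 5.5728*g + 2.7917)/(23.7169*g^6 + 43.83*g^5 + 70.7032*g^4 + 56.2626*g^3 + 35.7424*g^2 + 10.2564*g + 0.9801)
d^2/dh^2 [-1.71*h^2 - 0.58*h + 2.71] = -3.42000000000000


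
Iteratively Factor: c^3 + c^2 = (c)*(c^2 + c) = c^2*(c + 1)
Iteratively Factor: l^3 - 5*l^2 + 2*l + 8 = (l - 2)*(l^2 - 3*l - 4) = (l - 2)*(l + 1)*(l - 4)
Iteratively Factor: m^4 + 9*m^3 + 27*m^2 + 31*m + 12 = (m + 4)*(m^3 + 5*m^2 + 7*m + 3) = (m + 3)*(m + 4)*(m^2 + 2*m + 1) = (m + 1)*(m + 3)*(m + 4)*(m + 1)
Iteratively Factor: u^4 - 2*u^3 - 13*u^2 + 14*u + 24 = (u - 4)*(u^3 + 2*u^2 - 5*u - 6) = (u - 4)*(u - 2)*(u^2 + 4*u + 3) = (u - 4)*(u - 2)*(u + 1)*(u + 3)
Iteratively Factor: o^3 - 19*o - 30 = (o + 2)*(o^2 - 2*o - 15) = (o - 5)*(o + 2)*(o + 3)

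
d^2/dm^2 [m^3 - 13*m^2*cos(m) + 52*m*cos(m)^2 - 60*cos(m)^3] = 13*m^2*cos(m) + 52*m*sin(m) - 104*m*cos(2*m) + 6*m - 104*sin(2*m) + 19*cos(m) + 135*cos(3*m)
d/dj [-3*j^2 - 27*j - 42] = -6*j - 27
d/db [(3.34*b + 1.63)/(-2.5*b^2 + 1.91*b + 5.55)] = (8.35*b^2 + 8.15*b + 15.4237)/(6.25*b^4 - 9.55*b^3 - 24.1019*b^2 + 21.201*b + 30.8025)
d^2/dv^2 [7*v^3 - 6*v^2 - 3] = 42*v - 12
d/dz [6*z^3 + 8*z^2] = 2*z*(9*z + 8)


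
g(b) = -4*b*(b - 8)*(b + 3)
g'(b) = -4*b*(b - 8) - 4*b*(b + 3) - 4*(b - 8)*(b + 3)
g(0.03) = 2.90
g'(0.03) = 97.19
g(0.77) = 83.95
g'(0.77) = 119.69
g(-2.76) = -28.51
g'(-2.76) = -105.81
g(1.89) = 225.88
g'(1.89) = 128.73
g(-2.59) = -44.98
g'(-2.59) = -88.10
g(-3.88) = 162.25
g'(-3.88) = -239.85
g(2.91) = 350.15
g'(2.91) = 110.78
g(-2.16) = -73.74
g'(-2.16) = -46.39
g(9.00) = -432.00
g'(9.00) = -516.00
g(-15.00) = 16560.00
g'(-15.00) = -3204.00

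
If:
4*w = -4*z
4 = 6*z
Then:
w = -2/3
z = 2/3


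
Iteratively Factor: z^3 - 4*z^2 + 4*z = (z - 2)*(z^2 - 2*z) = (z - 2)^2*(z)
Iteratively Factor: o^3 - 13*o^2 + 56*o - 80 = (o - 4)*(o^2 - 9*o + 20) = (o - 5)*(o - 4)*(o - 4)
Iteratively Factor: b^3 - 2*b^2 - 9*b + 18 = (b - 3)*(b^2 + b - 6) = (b - 3)*(b - 2)*(b + 3)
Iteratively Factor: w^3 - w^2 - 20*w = (w)*(w^2 - w - 20) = w*(w + 4)*(w - 5)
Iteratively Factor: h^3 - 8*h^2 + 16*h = (h - 4)*(h^2 - 4*h) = h*(h - 4)*(h - 4)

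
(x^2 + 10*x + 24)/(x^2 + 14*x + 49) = (x^2 + 10*x + 24)/(x^2 + 14*x + 49)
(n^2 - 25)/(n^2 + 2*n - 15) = (n - 5)/(n - 3)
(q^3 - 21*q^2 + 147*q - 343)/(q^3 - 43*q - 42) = (q^2 - 14*q + 49)/(q^2 + 7*q + 6)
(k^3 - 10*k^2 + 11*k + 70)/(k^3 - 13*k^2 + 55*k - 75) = (k^2 - 5*k - 14)/(k^2 - 8*k + 15)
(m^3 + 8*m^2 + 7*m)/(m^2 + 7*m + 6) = m*(m + 7)/(m + 6)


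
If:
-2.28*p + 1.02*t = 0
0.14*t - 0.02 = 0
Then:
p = 0.06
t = 0.14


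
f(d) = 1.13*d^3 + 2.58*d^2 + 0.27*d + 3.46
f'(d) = 3.39*d^2 + 5.16*d + 0.27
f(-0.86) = 4.42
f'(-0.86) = -1.66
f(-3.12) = -6.59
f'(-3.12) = 17.17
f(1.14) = 8.79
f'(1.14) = 10.56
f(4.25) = 137.95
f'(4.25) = 83.43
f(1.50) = 13.48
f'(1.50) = 15.64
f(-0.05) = 3.45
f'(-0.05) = 0.02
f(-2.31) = 2.67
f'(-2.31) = 6.44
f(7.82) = 703.72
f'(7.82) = 247.93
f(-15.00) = -3233.84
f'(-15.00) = 685.62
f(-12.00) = -1580.90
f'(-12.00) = 426.51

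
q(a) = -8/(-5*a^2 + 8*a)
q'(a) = -8*(10*a - 8)/(-5*a^2 + 8*a)^2 = 16*(4 - 5*a)/(a^2*(5*a - 8)^2)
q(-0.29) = 2.92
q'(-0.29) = 11.61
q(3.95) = 0.17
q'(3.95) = -0.12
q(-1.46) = 0.36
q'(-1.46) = 0.36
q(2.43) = 0.79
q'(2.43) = -1.28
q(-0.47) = 1.64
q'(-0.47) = 4.29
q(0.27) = -4.46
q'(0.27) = 13.15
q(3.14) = 0.33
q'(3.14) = -0.32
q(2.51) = 0.70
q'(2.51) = -1.05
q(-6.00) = 0.04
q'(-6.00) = 0.01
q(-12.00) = 0.01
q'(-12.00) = 0.00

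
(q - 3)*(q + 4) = q^2 + q - 12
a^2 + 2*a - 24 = (a - 4)*(a + 6)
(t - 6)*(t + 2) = t^2 - 4*t - 12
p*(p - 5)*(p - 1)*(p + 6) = p^4 - 31*p^2 + 30*p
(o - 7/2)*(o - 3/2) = o^2 - 5*o + 21/4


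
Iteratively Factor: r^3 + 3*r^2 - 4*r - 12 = (r + 3)*(r^2 - 4) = (r + 2)*(r + 3)*(r - 2)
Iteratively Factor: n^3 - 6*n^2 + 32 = (n - 4)*(n^2 - 2*n - 8) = (n - 4)*(n + 2)*(n - 4)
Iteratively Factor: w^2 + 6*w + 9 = (w + 3)*(w + 3)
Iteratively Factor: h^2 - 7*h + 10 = (h - 2)*(h - 5)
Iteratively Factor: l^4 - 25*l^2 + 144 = (l + 4)*(l^3 - 4*l^2 - 9*l + 36) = (l - 4)*(l + 4)*(l^2 - 9) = (l - 4)*(l + 3)*(l + 4)*(l - 3)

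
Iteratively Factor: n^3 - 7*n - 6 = (n + 1)*(n^2 - n - 6) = (n - 3)*(n + 1)*(n + 2)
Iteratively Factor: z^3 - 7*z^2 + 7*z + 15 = (z - 5)*(z^2 - 2*z - 3) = (z - 5)*(z - 3)*(z + 1)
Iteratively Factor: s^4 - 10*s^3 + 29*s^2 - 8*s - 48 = (s - 4)*(s^3 - 6*s^2 + 5*s + 12) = (s - 4)*(s + 1)*(s^2 - 7*s + 12) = (s - 4)^2*(s + 1)*(s - 3)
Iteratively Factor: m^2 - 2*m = (m - 2)*(m)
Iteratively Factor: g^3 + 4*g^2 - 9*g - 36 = (g - 3)*(g^2 + 7*g + 12) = (g - 3)*(g + 3)*(g + 4)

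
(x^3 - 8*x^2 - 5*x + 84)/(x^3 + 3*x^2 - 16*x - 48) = (x - 7)/(x + 4)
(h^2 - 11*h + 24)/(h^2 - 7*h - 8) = (h - 3)/(h + 1)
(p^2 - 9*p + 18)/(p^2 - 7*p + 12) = (p - 6)/(p - 4)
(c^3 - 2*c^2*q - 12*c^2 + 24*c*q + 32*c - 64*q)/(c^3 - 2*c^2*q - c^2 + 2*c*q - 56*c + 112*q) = (c - 4)/(c + 7)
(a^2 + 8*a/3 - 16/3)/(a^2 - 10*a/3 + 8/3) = (a + 4)/(a - 2)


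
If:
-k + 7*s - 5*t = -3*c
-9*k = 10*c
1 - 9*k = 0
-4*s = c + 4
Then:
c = -1/10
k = 1/9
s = -39/40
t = -521/360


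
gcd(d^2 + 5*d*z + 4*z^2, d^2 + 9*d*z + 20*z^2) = d + 4*z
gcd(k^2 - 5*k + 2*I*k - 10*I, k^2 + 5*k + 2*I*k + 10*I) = k + 2*I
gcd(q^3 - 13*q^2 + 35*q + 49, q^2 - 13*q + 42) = q - 7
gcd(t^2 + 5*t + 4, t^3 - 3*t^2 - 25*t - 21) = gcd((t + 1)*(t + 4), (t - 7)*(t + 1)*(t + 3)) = t + 1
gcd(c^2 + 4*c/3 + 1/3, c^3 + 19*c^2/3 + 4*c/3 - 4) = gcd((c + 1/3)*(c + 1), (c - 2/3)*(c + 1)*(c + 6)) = c + 1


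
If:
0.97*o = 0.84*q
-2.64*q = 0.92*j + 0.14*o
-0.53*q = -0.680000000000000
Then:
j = -3.85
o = 1.11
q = 1.28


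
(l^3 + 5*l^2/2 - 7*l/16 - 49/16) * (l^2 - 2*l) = l^5 + l^4/2 - 87*l^3/16 - 35*l^2/16 + 49*l/8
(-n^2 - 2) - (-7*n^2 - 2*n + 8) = 6*n^2 + 2*n - 10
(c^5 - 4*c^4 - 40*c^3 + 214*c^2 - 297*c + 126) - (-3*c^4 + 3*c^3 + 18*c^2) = c^5 - c^4 - 43*c^3 + 196*c^2 - 297*c + 126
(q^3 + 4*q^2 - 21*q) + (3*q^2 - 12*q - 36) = q^3 + 7*q^2 - 33*q - 36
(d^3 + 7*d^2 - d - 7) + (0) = d^3 + 7*d^2 - d - 7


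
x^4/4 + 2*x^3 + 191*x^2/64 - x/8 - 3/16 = (x/4 + 1/2)*(x - 1/4)*(x + 1/4)*(x + 6)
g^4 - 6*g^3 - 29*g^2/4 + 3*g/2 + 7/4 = (g - 7)*(g - 1/2)*(g + 1/2)*(g + 1)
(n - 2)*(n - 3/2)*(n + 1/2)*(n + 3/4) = n^4 - 9*n^3/4 - n^2 + 39*n/16 + 9/8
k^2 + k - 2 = (k - 1)*(k + 2)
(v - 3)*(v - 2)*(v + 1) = v^3 - 4*v^2 + v + 6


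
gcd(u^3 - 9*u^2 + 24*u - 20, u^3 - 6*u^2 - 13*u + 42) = u - 2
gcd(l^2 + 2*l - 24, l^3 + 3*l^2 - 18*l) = l + 6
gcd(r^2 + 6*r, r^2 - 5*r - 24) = 1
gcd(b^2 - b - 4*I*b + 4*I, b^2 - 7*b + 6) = b - 1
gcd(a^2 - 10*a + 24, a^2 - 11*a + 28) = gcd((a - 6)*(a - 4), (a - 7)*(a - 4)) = a - 4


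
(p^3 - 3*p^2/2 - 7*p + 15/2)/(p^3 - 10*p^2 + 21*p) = (2*p^2 + 3*p - 5)/(2*p*(p - 7))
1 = 1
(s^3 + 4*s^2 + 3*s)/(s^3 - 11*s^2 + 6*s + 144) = s*(s + 1)/(s^2 - 14*s + 48)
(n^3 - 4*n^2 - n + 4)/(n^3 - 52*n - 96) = (-n^3 + 4*n^2 + n - 4)/(-n^3 + 52*n + 96)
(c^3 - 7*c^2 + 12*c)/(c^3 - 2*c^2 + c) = (c^2 - 7*c + 12)/(c^2 - 2*c + 1)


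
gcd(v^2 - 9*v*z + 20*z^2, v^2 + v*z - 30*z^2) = -v + 5*z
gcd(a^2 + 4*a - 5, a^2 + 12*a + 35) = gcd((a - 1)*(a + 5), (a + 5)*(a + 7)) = a + 5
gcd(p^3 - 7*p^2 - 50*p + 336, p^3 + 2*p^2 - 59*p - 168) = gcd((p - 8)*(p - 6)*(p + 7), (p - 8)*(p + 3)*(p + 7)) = p^2 - p - 56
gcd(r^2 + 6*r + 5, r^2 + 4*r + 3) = r + 1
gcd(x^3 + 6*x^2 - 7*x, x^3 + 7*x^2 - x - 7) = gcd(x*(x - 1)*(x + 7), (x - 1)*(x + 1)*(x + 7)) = x^2 + 6*x - 7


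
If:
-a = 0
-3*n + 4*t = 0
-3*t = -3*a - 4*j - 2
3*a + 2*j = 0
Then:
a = 0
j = 0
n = 8/9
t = 2/3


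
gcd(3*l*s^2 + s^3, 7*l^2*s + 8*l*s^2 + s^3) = s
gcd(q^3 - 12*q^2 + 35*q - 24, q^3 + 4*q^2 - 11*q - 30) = q - 3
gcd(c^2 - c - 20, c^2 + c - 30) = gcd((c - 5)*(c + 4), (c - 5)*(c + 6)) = c - 5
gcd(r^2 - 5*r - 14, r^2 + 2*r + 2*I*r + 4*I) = r + 2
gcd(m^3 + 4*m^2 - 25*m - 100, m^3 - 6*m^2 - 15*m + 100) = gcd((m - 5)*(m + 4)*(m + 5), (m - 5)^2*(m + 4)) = m^2 - m - 20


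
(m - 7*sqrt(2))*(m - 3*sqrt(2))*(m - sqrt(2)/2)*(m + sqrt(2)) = m^4 - 19*sqrt(2)*m^3/2 + 31*m^2 + 31*sqrt(2)*m - 42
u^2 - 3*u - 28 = (u - 7)*(u + 4)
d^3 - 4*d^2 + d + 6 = (d - 3)*(d - 2)*(d + 1)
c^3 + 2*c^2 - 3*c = c*(c - 1)*(c + 3)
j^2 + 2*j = j*(j + 2)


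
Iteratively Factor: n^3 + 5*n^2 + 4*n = (n + 1)*(n^2 + 4*n) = (n + 1)*(n + 4)*(n)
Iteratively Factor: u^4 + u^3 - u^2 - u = (u + 1)*(u^3 - u) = (u - 1)*(u + 1)*(u^2 + u) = (u - 1)*(u + 1)^2*(u)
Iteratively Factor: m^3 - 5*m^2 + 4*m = (m)*(m^2 - 5*m + 4) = m*(m - 4)*(m - 1)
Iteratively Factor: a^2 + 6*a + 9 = (a + 3)*(a + 3)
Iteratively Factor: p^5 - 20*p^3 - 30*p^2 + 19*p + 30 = (p + 3)*(p^4 - 3*p^3 - 11*p^2 + 3*p + 10) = (p + 2)*(p + 3)*(p^3 - 5*p^2 - p + 5) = (p - 1)*(p + 2)*(p + 3)*(p^2 - 4*p - 5) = (p - 5)*(p - 1)*(p + 2)*(p + 3)*(p + 1)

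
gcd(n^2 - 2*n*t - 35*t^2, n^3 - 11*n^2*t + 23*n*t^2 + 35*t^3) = -n + 7*t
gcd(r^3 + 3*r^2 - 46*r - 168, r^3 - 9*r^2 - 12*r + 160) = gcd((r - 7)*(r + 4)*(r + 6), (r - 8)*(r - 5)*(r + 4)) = r + 4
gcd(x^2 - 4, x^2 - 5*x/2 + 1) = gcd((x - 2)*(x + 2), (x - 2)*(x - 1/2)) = x - 2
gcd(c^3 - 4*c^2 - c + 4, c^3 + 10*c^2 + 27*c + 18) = c + 1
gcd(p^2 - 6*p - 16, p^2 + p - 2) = p + 2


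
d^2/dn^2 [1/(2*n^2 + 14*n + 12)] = (-n^2 - 7*n + (2*n + 7)^2 - 6)/(n^2 + 7*n + 6)^3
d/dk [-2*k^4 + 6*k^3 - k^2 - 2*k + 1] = -8*k^3 + 18*k^2 - 2*k - 2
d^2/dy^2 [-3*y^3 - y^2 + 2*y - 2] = -18*y - 2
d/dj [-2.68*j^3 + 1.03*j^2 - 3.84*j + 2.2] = -8.04*j^2 + 2.06*j - 3.84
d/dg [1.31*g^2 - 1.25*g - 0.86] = 2.62*g - 1.25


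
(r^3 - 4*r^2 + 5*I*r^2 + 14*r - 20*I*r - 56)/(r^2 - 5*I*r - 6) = (r^2 + r*(-4 + 7*I) - 28*I)/(r - 3*I)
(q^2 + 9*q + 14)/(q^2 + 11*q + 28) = (q + 2)/(q + 4)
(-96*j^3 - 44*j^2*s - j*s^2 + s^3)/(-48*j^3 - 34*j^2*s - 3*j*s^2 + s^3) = (4*j + s)/(2*j + s)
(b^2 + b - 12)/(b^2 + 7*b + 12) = (b - 3)/(b + 3)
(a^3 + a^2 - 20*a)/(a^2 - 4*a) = a + 5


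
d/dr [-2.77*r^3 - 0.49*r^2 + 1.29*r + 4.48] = -8.31*r^2 - 0.98*r + 1.29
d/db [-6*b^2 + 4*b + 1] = 4 - 12*b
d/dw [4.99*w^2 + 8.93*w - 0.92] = 9.98*w + 8.93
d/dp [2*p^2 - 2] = 4*p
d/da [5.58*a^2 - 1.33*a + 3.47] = 11.16*a - 1.33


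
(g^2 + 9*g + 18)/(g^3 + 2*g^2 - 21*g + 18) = (g + 3)/(g^2 - 4*g + 3)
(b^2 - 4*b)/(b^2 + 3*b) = (b - 4)/(b + 3)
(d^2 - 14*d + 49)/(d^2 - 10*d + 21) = (d - 7)/(d - 3)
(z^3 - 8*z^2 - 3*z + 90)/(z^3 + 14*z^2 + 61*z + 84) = (z^2 - 11*z + 30)/(z^2 + 11*z + 28)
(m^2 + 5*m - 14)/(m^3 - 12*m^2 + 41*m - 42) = (m + 7)/(m^2 - 10*m + 21)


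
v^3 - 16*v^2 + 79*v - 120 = (v - 8)*(v - 5)*(v - 3)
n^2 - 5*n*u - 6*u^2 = (n - 6*u)*(n + u)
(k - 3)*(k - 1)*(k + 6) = k^3 + 2*k^2 - 21*k + 18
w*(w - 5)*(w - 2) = w^3 - 7*w^2 + 10*w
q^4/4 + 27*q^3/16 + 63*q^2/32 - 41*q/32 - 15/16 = (q/4 + 1/2)*(q - 3/4)*(q + 1/2)*(q + 5)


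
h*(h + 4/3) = h^2 + 4*h/3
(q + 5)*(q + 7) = q^2 + 12*q + 35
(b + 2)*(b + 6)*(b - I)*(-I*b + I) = -I*b^4 - b^3 - 7*I*b^3 - 7*b^2 - 4*I*b^2 - 4*b + 12*I*b + 12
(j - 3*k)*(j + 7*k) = j^2 + 4*j*k - 21*k^2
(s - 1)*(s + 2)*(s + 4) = s^3 + 5*s^2 + 2*s - 8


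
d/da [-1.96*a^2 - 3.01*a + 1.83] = -3.92*a - 3.01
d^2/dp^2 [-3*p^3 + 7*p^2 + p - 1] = 14 - 18*p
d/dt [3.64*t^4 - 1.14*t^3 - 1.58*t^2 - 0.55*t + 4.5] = 14.56*t^3 - 3.42*t^2 - 3.16*t - 0.55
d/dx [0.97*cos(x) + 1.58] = -0.97*sin(x)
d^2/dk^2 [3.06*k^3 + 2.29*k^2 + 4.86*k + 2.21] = 18.36*k + 4.58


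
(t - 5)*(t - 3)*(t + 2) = t^3 - 6*t^2 - t + 30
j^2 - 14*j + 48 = (j - 8)*(j - 6)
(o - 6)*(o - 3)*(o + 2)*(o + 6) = o^4 - o^3 - 42*o^2 + 36*o + 216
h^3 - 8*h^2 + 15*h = h*(h - 5)*(h - 3)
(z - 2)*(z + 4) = z^2 + 2*z - 8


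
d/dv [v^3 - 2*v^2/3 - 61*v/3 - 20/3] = 3*v^2 - 4*v/3 - 61/3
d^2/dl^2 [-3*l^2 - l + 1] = -6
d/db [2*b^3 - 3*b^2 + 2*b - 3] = 6*b^2 - 6*b + 2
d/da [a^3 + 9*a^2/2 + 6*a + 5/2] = 3*a^2 + 9*a + 6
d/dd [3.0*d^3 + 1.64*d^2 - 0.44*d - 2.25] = 9.0*d^2 + 3.28*d - 0.44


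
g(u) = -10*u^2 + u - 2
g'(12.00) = -239.00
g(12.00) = -1430.00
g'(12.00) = -239.00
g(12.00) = -1430.00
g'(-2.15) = 44.00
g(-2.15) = -50.38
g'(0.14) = -1.80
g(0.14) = -2.06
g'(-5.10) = 103.00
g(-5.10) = -267.20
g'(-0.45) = 10.00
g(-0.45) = -4.48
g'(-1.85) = 38.00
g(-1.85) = -38.08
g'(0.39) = -6.80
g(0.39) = -3.13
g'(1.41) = -27.20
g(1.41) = -20.47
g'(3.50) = -69.00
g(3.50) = -121.00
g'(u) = 1 - 20*u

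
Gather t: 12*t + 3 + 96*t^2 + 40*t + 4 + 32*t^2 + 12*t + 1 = 128*t^2 + 64*t + 8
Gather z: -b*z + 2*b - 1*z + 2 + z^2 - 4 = 2*b + z^2 + z*(-b - 1) - 2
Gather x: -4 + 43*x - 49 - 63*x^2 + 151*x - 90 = -63*x^2 + 194*x - 143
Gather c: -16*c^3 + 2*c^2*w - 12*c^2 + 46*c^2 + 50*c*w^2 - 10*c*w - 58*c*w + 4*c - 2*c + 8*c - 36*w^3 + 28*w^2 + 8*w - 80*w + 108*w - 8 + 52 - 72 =-16*c^3 + c^2*(2*w + 34) + c*(50*w^2 - 68*w + 10) - 36*w^3 + 28*w^2 + 36*w - 28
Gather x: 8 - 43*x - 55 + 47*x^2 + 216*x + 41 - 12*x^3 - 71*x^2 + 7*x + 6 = -12*x^3 - 24*x^2 + 180*x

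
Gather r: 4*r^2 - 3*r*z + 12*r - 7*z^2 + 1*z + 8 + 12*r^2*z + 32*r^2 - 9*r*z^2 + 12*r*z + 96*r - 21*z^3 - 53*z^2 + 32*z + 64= r^2*(12*z + 36) + r*(-9*z^2 + 9*z + 108) - 21*z^3 - 60*z^2 + 33*z + 72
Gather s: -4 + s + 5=s + 1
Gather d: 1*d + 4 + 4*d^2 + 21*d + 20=4*d^2 + 22*d + 24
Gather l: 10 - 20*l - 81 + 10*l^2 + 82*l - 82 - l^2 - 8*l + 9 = 9*l^2 + 54*l - 144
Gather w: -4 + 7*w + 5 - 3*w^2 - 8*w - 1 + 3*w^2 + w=0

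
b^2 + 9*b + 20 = (b + 4)*(b + 5)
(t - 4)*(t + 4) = t^2 - 16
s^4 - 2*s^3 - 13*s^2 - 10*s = s*(s - 5)*(s + 1)*(s + 2)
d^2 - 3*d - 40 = (d - 8)*(d + 5)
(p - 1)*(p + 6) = p^2 + 5*p - 6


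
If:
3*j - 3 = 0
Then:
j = 1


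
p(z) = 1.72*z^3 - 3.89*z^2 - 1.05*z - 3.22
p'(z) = 5.16*z^2 - 7.78*z - 1.05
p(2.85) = 2.01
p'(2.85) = 18.69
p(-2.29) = -41.87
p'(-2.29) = 43.83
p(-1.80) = -23.96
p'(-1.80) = 29.67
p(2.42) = -4.17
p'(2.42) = 10.34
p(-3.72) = -141.69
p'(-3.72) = 99.30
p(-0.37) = -3.45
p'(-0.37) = 2.54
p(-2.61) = -57.56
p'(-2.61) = 54.41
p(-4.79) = -276.47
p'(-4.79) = 154.61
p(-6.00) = -508.48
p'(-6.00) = 231.39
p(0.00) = -3.22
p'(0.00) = -1.05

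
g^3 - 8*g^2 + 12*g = g*(g - 6)*(g - 2)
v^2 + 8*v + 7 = (v + 1)*(v + 7)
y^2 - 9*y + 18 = (y - 6)*(y - 3)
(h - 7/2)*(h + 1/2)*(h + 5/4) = h^3 - 7*h^2/4 - 11*h/2 - 35/16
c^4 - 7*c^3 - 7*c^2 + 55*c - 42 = (c - 7)*(c - 2)*(c - 1)*(c + 3)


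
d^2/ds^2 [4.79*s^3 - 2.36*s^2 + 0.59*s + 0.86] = 28.74*s - 4.72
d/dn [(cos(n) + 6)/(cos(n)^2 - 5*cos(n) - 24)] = (cos(n)^2 + 12*cos(n) - 6)*sin(n)/(sin(n)^2 + 5*cos(n) + 23)^2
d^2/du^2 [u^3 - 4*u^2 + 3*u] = 6*u - 8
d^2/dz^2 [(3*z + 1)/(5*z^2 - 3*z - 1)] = 2*((4 - 45*z)*(-5*z^2 + 3*z + 1) - (3*z + 1)*(10*z - 3)^2)/(-5*z^2 + 3*z + 1)^3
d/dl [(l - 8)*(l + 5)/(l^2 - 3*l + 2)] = 42*(2*l - 3)/(l^4 - 6*l^3 + 13*l^2 - 12*l + 4)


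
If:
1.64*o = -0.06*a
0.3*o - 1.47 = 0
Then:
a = -133.93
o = 4.90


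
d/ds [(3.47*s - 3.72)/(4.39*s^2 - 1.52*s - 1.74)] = (-15.2333*s^2 + 32.6616*s - 11.6922)/(19.2721*s^4 - 13.3456*s^3 - 12.9668*s^2 + 5.2896*s + 3.0276)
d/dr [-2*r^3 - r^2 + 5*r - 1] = -6*r^2 - 2*r + 5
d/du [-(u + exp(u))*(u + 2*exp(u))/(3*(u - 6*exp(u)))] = (-9*u^2*exp(u) - u^2 - 4*u*exp(2*u) + 12*u*exp(u) + 12*exp(3*u) + 20*exp(2*u))/(3*(u^2 - 12*u*exp(u) + 36*exp(2*u)))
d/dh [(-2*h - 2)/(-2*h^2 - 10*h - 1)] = 2*(2*h^2 + 10*h - 2*(h + 1)*(2*h + 5) + 1)/(2*h^2 + 10*h + 1)^2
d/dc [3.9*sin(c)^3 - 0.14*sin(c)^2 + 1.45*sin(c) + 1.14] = (11.7*sin(c)^2 - 0.28*sin(c) + 1.45)*cos(c)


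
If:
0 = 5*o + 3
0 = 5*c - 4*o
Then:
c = -12/25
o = -3/5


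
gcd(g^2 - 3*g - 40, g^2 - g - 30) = g + 5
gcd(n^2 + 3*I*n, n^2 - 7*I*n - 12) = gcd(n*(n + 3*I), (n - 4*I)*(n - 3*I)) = 1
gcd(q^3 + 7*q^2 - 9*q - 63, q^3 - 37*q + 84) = q^2 + 4*q - 21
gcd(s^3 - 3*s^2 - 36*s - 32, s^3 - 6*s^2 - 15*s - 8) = s^2 - 7*s - 8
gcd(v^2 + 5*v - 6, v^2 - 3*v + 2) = v - 1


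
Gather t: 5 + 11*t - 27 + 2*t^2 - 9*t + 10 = 2*t^2 + 2*t - 12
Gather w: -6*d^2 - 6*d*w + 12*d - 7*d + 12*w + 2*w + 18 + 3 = -6*d^2 + 5*d + w*(14 - 6*d) + 21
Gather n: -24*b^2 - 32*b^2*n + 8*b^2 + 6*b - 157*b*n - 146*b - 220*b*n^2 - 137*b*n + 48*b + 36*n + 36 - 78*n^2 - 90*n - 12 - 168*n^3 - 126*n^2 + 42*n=-16*b^2 - 92*b - 168*n^3 + n^2*(-220*b - 204) + n*(-32*b^2 - 294*b - 12) + 24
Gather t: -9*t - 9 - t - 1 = -10*t - 10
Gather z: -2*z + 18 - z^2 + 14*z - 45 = -z^2 + 12*z - 27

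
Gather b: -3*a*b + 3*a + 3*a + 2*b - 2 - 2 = 6*a + b*(2 - 3*a) - 4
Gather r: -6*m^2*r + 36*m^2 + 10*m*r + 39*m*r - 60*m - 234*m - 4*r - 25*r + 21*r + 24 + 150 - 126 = 36*m^2 - 294*m + r*(-6*m^2 + 49*m - 8) + 48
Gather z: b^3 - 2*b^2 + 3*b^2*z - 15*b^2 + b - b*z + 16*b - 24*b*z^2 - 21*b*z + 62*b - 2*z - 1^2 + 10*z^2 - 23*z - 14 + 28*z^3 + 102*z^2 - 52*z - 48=b^3 - 17*b^2 + 79*b + 28*z^3 + z^2*(112 - 24*b) + z*(3*b^2 - 22*b - 77) - 63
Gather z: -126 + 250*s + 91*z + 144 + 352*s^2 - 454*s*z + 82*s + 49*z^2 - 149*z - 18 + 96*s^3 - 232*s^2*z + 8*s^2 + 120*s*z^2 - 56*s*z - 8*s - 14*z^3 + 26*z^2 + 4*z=96*s^3 + 360*s^2 + 324*s - 14*z^3 + z^2*(120*s + 75) + z*(-232*s^2 - 510*s - 54)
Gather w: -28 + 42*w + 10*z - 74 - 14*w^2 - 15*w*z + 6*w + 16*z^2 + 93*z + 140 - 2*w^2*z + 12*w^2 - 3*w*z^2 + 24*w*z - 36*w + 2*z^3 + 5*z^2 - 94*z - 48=w^2*(-2*z - 2) + w*(-3*z^2 + 9*z + 12) + 2*z^3 + 21*z^2 + 9*z - 10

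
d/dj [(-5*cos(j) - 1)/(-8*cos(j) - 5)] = -17*sin(j)/(8*cos(j) + 5)^2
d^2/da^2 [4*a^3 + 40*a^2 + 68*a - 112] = 24*a + 80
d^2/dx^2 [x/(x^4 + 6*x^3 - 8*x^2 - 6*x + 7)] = 12*(x^5 + 10*x^4 + 33*x^3 + 35*x^2 + 42*x + 7)/(x^10 + 20*x^9 + 123*x^8 + 136*x^7 - 718*x^6 - 528*x^5 + 1406*x^4 + 568*x^3 - 1155*x^2 - 196*x + 343)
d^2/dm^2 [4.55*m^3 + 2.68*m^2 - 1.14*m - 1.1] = 27.3*m + 5.36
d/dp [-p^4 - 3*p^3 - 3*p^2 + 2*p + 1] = -4*p^3 - 9*p^2 - 6*p + 2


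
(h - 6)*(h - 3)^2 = h^3 - 12*h^2 + 45*h - 54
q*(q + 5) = q^2 + 5*q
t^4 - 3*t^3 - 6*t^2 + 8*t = t*(t - 4)*(t - 1)*(t + 2)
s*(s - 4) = s^2 - 4*s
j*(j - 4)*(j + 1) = j^3 - 3*j^2 - 4*j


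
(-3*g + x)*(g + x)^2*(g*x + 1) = -3*g^4*x - 5*g^3*x^2 - 3*g^3 - g^2*x^3 - 5*g^2*x + g*x^4 - g*x^2 + x^3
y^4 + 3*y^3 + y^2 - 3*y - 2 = (y - 1)*(y + 1)^2*(y + 2)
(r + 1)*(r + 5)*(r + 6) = r^3 + 12*r^2 + 41*r + 30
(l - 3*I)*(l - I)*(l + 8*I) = l^3 + 4*I*l^2 + 29*l - 24*I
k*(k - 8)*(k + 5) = k^3 - 3*k^2 - 40*k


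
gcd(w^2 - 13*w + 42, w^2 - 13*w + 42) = w^2 - 13*w + 42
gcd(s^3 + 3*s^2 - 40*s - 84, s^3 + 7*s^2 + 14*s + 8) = s + 2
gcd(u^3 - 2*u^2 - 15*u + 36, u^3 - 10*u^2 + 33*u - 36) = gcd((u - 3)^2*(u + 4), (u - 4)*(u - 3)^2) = u^2 - 6*u + 9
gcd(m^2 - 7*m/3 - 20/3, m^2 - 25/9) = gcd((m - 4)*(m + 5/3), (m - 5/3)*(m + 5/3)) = m + 5/3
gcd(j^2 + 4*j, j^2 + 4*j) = j^2 + 4*j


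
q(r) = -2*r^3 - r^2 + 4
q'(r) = -6*r^2 - 2*r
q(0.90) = 1.73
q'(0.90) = -6.66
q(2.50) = -33.50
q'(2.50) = -42.50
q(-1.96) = 15.22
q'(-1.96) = -19.13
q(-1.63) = 10.00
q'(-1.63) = -12.68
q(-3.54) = 80.19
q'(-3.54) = -68.11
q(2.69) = -42.17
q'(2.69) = -48.80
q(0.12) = 3.98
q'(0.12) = -0.33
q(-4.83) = 206.03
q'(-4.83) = -130.31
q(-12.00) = 3316.00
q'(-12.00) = -840.00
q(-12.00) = 3316.00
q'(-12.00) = -840.00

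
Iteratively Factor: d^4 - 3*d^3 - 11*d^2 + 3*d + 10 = (d - 5)*(d^3 + 2*d^2 - d - 2) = (d - 5)*(d - 1)*(d^2 + 3*d + 2) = (d - 5)*(d - 1)*(d + 1)*(d + 2)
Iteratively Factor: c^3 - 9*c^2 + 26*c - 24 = (c - 2)*(c^2 - 7*c + 12) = (c - 3)*(c - 2)*(c - 4)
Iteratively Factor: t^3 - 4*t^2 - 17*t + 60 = (t - 5)*(t^2 + t - 12) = (t - 5)*(t - 3)*(t + 4)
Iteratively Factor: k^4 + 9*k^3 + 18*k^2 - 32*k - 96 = (k + 3)*(k^3 + 6*k^2 - 32) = (k + 3)*(k + 4)*(k^2 + 2*k - 8) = (k + 3)*(k + 4)^2*(k - 2)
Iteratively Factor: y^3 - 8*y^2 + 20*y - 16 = (y - 4)*(y^2 - 4*y + 4) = (y - 4)*(y - 2)*(y - 2)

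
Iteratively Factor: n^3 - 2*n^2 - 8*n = (n - 4)*(n^2 + 2*n) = n*(n - 4)*(n + 2)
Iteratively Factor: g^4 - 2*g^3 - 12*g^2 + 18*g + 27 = (g + 3)*(g^3 - 5*g^2 + 3*g + 9) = (g + 1)*(g + 3)*(g^2 - 6*g + 9) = (g - 3)*(g + 1)*(g + 3)*(g - 3)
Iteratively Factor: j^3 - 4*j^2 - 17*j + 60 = (j - 3)*(j^2 - j - 20) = (j - 5)*(j - 3)*(j + 4)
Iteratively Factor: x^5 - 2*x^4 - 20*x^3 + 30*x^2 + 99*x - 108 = (x - 3)*(x^4 + x^3 - 17*x^2 - 21*x + 36) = (x - 3)*(x - 1)*(x^3 + 2*x^2 - 15*x - 36) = (x - 4)*(x - 3)*(x - 1)*(x^2 + 6*x + 9) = (x - 4)*(x - 3)*(x - 1)*(x + 3)*(x + 3)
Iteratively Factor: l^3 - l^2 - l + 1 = (l + 1)*(l^2 - 2*l + 1) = (l - 1)*(l + 1)*(l - 1)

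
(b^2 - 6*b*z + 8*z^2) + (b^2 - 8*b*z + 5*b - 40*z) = 2*b^2 - 14*b*z + 5*b + 8*z^2 - 40*z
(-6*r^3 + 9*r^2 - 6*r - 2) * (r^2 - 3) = -6*r^5 + 9*r^4 + 12*r^3 - 29*r^2 + 18*r + 6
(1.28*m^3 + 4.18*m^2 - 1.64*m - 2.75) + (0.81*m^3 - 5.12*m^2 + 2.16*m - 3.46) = 2.09*m^3 - 0.94*m^2 + 0.52*m - 6.21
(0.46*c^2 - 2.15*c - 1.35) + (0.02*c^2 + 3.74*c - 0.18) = 0.48*c^2 + 1.59*c - 1.53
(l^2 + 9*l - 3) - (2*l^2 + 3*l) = -l^2 + 6*l - 3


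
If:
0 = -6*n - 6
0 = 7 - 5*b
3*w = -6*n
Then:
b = 7/5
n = -1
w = 2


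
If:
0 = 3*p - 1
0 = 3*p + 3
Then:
No Solution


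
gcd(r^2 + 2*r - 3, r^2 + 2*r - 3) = r^2 + 2*r - 3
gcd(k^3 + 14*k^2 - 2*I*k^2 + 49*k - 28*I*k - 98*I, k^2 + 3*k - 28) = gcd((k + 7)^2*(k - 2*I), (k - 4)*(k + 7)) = k + 7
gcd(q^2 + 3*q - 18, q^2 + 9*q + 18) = q + 6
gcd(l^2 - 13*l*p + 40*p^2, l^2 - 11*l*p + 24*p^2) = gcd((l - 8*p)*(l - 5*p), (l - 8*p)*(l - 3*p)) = -l + 8*p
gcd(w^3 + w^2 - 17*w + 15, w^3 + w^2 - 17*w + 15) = w^3 + w^2 - 17*w + 15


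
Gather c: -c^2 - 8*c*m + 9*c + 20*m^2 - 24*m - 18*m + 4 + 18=-c^2 + c*(9 - 8*m) + 20*m^2 - 42*m + 22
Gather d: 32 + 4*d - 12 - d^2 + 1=-d^2 + 4*d + 21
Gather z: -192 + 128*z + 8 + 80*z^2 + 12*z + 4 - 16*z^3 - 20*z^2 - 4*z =-16*z^3 + 60*z^2 + 136*z - 180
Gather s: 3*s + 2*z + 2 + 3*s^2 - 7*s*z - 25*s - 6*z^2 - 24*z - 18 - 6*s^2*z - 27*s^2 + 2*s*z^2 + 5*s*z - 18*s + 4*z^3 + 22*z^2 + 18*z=s^2*(-6*z - 24) + s*(2*z^2 - 2*z - 40) + 4*z^3 + 16*z^2 - 4*z - 16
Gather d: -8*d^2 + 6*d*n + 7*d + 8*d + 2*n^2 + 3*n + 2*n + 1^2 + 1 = -8*d^2 + d*(6*n + 15) + 2*n^2 + 5*n + 2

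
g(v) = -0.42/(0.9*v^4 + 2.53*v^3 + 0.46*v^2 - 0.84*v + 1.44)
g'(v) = -0.42*(-3.6*v^3 - 7.59*v^2 - 0.92*v + 0.84)/(0.9*v^4 + 2.53*v^3 + 0.46*v^2 - 0.84*v + 1.44)^2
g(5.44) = -0.00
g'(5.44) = 0.00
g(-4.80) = -0.00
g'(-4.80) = -0.00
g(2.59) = -0.00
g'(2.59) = 0.01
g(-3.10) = -0.03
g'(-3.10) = -0.06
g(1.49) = -0.03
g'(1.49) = 0.06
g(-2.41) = -0.39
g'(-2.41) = -3.35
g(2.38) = -0.01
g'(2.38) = 0.01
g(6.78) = -0.00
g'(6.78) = 0.00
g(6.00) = -0.00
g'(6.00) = 0.00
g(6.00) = -0.00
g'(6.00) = 0.00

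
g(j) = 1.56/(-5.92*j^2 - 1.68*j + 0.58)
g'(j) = 1.56*(11.84*j + 1.68)/(-5.92*j^2 - 1.68*j + 0.58)^2 = (18.4704*j + 2.6208)/(5.92*j^2 + 1.68*j - 0.58)^2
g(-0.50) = -26.00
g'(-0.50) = -1837.33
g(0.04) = 3.10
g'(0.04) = 13.26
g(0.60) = -0.61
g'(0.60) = 2.09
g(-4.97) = -0.01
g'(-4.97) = -0.00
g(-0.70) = -1.36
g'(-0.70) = -7.87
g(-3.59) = -0.02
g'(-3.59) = -0.01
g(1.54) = -0.10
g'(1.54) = 0.12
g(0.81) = -0.33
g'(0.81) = 0.81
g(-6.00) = -0.01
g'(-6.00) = -0.00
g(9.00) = -0.00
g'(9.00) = 0.00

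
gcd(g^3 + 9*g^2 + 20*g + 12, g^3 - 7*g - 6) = g^2 + 3*g + 2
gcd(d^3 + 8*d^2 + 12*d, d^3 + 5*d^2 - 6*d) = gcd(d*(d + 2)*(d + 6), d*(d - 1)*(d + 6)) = d^2 + 6*d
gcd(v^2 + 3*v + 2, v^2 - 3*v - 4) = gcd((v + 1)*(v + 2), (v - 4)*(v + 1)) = v + 1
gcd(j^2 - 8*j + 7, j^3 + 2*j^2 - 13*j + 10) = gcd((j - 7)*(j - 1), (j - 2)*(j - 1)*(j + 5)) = j - 1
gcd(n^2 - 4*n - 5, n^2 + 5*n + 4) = n + 1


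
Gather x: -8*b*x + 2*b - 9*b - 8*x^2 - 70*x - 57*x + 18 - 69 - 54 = -7*b - 8*x^2 + x*(-8*b - 127) - 105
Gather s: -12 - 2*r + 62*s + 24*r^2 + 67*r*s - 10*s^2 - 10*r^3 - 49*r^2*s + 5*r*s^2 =-10*r^3 + 24*r^2 - 2*r + s^2*(5*r - 10) + s*(-49*r^2 + 67*r + 62) - 12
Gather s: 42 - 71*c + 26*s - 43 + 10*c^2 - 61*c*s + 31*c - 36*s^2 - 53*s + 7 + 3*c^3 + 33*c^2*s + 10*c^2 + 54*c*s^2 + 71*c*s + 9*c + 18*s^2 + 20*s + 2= 3*c^3 + 20*c^2 - 31*c + s^2*(54*c - 18) + s*(33*c^2 + 10*c - 7) + 8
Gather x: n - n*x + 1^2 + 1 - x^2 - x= n - x^2 + x*(-n - 1) + 2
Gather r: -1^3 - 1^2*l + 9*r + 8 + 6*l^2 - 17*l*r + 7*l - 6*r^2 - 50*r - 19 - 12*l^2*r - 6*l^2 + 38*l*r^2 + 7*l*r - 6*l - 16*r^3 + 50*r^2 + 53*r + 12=-16*r^3 + r^2*(38*l + 44) + r*(-12*l^2 - 10*l + 12)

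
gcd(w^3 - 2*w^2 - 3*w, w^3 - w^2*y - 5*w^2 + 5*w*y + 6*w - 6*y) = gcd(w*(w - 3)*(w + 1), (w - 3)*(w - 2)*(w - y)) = w - 3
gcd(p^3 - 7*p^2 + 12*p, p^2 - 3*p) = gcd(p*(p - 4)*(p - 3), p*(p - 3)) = p^2 - 3*p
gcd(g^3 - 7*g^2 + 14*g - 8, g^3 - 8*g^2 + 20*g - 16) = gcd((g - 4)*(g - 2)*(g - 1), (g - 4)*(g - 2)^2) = g^2 - 6*g + 8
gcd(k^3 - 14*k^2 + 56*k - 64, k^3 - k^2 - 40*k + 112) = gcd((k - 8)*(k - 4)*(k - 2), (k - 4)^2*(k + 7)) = k - 4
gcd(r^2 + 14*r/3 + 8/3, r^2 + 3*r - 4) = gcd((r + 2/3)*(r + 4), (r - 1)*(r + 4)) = r + 4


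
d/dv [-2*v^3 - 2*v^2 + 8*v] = -6*v^2 - 4*v + 8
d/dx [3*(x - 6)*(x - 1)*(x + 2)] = 9*x^2 - 30*x - 24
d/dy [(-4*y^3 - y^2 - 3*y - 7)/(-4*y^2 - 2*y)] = (8*y^4 + 8*y^3 - 5*y^2 - 28*y - 7)/(2*y^2*(4*y^2 + 4*y + 1))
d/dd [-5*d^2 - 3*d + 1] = -10*d - 3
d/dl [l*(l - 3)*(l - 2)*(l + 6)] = 4*l^3 + 3*l^2 - 48*l + 36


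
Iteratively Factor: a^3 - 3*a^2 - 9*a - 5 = (a - 5)*(a^2 + 2*a + 1) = (a - 5)*(a + 1)*(a + 1)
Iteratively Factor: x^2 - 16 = (x + 4)*(x - 4)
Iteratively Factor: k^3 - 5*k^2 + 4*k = (k - 4)*(k^2 - k) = (k - 4)*(k - 1)*(k)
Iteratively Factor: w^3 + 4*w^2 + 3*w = (w + 3)*(w^2 + w) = (w + 1)*(w + 3)*(w)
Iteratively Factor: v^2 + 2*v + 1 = (v + 1)*(v + 1)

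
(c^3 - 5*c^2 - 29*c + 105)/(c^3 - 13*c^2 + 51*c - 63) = (c + 5)/(c - 3)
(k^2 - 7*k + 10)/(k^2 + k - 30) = (k - 2)/(k + 6)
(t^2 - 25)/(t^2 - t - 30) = (t - 5)/(t - 6)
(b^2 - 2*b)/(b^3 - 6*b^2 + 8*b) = 1/(b - 4)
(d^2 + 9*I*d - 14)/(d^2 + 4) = (d + 7*I)/(d - 2*I)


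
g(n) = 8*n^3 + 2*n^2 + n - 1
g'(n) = 24*n^2 + 4*n + 1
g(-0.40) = -1.59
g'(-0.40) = 3.24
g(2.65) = 164.57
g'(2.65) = 180.14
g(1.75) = 49.75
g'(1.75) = 81.50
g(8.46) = 4994.57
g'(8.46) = 1752.56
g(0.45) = 0.58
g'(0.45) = 7.66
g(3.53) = 379.35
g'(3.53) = 314.18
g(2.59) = 154.00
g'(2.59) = 172.35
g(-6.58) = -2200.11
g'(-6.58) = 1013.79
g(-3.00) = -202.00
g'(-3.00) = 205.00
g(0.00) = -1.00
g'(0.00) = 1.00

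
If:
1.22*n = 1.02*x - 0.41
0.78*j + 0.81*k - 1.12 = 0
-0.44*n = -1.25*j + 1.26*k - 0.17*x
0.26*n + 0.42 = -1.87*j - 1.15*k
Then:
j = -0.05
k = 1.43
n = -7.59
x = -8.67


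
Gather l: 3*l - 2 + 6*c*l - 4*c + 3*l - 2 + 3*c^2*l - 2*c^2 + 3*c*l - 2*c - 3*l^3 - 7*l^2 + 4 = -2*c^2 - 6*c - 3*l^3 - 7*l^2 + l*(3*c^2 + 9*c + 6)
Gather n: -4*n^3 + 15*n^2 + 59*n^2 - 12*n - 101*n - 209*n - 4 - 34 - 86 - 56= -4*n^3 + 74*n^2 - 322*n - 180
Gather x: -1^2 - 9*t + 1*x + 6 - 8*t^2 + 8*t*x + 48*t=-8*t^2 + 39*t + x*(8*t + 1) + 5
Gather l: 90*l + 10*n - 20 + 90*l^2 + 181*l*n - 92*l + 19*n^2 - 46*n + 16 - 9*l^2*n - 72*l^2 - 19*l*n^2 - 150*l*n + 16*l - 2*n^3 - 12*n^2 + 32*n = l^2*(18 - 9*n) + l*(-19*n^2 + 31*n + 14) - 2*n^3 + 7*n^2 - 4*n - 4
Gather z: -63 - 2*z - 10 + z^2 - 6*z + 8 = z^2 - 8*z - 65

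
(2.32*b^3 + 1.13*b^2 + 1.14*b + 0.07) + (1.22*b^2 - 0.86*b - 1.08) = 2.32*b^3 + 2.35*b^2 + 0.28*b - 1.01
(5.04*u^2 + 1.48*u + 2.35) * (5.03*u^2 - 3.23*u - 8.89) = 25.3512*u^4 - 8.8348*u^3 - 37.7655*u^2 - 20.7477*u - 20.8915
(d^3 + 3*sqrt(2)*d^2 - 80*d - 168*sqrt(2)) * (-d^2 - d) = -d^5 - 3*sqrt(2)*d^4 - d^4 - 3*sqrt(2)*d^3 + 80*d^3 + 80*d^2 + 168*sqrt(2)*d^2 + 168*sqrt(2)*d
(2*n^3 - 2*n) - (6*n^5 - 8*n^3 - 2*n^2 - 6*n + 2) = -6*n^5 + 10*n^3 + 2*n^2 + 4*n - 2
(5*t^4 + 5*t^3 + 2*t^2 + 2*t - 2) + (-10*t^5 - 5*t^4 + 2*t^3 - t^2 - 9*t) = -10*t^5 + 7*t^3 + t^2 - 7*t - 2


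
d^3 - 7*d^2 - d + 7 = (d - 7)*(d - 1)*(d + 1)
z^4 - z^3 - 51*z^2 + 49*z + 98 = (z - 7)*(z - 2)*(z + 1)*(z + 7)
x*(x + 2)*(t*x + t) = t*x^3 + 3*t*x^2 + 2*t*x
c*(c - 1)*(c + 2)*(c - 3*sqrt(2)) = c^4 - 3*sqrt(2)*c^3 + c^3 - 3*sqrt(2)*c^2 - 2*c^2 + 6*sqrt(2)*c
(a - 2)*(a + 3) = a^2 + a - 6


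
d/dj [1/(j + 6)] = -1/(j + 6)^2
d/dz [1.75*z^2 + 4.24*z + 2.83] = 3.5*z + 4.24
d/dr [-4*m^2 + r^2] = 2*r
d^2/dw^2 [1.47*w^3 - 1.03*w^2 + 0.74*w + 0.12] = 8.82*w - 2.06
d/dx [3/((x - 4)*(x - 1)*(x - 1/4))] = 36*(-4*x^2 + 14*x - 7)/(16*x^6 - 168*x^5 + 609*x^4 - 914*x^3 + 609*x^2 - 168*x + 16)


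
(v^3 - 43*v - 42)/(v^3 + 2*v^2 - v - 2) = (v^2 - v - 42)/(v^2 + v - 2)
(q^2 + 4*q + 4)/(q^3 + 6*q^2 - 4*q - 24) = (q + 2)/(q^2 + 4*q - 12)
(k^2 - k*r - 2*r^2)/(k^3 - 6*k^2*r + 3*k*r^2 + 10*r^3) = 1/(k - 5*r)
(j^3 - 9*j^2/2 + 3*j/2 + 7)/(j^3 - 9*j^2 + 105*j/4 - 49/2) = 2*(j + 1)/(2*j - 7)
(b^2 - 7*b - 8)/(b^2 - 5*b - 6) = (b - 8)/(b - 6)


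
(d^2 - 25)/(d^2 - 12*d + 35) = (d + 5)/(d - 7)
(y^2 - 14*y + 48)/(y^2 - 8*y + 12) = (y - 8)/(y - 2)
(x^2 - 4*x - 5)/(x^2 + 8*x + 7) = (x - 5)/(x + 7)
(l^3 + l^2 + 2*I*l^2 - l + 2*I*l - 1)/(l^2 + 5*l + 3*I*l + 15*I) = (l^3 + l^2*(1 + 2*I) + l*(-1 + 2*I) - 1)/(l^2 + l*(5 + 3*I) + 15*I)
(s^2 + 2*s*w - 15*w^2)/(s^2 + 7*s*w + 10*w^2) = (s - 3*w)/(s + 2*w)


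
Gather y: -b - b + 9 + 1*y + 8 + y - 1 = -2*b + 2*y + 16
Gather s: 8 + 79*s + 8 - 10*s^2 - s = -10*s^2 + 78*s + 16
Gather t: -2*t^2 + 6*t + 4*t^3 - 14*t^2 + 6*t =4*t^3 - 16*t^2 + 12*t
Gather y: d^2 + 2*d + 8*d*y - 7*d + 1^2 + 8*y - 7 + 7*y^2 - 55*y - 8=d^2 - 5*d + 7*y^2 + y*(8*d - 47) - 14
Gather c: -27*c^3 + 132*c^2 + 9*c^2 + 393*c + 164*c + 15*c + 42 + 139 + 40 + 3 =-27*c^3 + 141*c^2 + 572*c + 224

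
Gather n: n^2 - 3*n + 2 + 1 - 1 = n^2 - 3*n + 2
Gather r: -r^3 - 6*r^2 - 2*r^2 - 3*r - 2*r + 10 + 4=-r^3 - 8*r^2 - 5*r + 14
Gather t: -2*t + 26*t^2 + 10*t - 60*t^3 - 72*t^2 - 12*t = -60*t^3 - 46*t^2 - 4*t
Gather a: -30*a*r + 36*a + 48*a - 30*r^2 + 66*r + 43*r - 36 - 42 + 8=a*(84 - 30*r) - 30*r^2 + 109*r - 70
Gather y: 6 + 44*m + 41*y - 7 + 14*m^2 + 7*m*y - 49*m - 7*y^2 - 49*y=14*m^2 - 5*m - 7*y^2 + y*(7*m - 8) - 1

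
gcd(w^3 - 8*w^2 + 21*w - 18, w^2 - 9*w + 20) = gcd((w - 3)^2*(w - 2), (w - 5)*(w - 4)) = 1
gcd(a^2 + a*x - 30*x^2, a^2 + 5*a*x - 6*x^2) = a + 6*x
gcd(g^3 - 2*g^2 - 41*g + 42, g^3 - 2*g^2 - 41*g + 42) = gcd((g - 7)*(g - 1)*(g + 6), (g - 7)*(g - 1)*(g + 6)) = g^3 - 2*g^2 - 41*g + 42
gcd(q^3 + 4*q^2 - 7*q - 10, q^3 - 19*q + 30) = q^2 + 3*q - 10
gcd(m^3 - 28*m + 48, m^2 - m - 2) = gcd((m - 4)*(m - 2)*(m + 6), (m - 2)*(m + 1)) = m - 2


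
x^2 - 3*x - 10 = (x - 5)*(x + 2)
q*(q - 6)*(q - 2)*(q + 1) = q^4 - 7*q^3 + 4*q^2 + 12*q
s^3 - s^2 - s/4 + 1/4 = (s - 1)*(s - 1/2)*(s + 1/2)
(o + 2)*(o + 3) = o^2 + 5*o + 6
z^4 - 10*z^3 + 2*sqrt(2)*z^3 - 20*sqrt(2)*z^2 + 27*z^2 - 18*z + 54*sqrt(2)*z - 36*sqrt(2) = (z - 6)*(z - 3)*(z - 1)*(z + 2*sqrt(2))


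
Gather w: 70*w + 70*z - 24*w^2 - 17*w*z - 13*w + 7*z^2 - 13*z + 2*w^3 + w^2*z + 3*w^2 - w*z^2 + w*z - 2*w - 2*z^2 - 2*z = 2*w^3 + w^2*(z - 21) + w*(-z^2 - 16*z + 55) + 5*z^2 + 55*z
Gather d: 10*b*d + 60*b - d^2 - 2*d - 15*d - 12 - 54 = 60*b - d^2 + d*(10*b - 17) - 66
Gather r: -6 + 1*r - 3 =r - 9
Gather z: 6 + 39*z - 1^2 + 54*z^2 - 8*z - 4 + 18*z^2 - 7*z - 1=72*z^2 + 24*z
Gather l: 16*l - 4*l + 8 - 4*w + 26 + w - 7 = 12*l - 3*w + 27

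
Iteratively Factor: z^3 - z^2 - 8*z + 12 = (z + 3)*(z^2 - 4*z + 4) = (z - 2)*(z + 3)*(z - 2)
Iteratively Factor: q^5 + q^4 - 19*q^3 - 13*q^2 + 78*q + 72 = (q - 3)*(q^4 + 4*q^3 - 7*q^2 - 34*q - 24) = (q - 3)*(q + 4)*(q^3 - 7*q - 6) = (q - 3)*(q + 2)*(q + 4)*(q^2 - 2*q - 3) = (q - 3)^2*(q + 2)*(q + 4)*(q + 1)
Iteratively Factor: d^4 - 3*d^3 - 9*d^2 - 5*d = (d - 5)*(d^3 + 2*d^2 + d) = d*(d - 5)*(d^2 + 2*d + 1) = d*(d - 5)*(d + 1)*(d + 1)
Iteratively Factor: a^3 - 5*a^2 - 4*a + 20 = (a + 2)*(a^2 - 7*a + 10) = (a - 2)*(a + 2)*(a - 5)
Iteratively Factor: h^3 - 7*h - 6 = (h - 3)*(h^2 + 3*h + 2) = (h - 3)*(h + 2)*(h + 1)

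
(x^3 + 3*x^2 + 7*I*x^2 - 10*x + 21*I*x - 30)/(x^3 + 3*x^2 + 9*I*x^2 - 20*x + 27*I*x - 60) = (x + 2*I)/(x + 4*I)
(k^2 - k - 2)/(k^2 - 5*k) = (k^2 - k - 2)/(k*(k - 5))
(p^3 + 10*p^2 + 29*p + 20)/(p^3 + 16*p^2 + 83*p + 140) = (p + 1)/(p + 7)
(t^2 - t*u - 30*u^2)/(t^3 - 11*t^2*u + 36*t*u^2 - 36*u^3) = (t + 5*u)/(t^2 - 5*t*u + 6*u^2)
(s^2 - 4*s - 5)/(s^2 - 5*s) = (s + 1)/s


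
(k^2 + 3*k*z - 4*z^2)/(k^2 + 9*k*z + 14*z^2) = (k^2 + 3*k*z - 4*z^2)/(k^2 + 9*k*z + 14*z^2)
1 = 1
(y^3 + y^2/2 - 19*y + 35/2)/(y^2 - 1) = (2*y^2 + 3*y - 35)/(2*(y + 1))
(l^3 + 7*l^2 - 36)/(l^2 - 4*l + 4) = (l^2 + 9*l + 18)/(l - 2)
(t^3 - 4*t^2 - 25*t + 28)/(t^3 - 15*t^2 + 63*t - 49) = (t + 4)/(t - 7)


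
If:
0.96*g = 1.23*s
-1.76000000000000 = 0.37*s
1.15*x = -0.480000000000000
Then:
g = -6.09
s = -4.76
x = -0.42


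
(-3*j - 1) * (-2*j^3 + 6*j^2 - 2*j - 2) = 6*j^4 - 16*j^3 + 8*j + 2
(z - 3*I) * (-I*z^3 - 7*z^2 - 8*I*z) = -I*z^4 - 10*z^3 + 13*I*z^2 - 24*z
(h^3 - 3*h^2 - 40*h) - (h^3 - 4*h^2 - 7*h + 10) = h^2 - 33*h - 10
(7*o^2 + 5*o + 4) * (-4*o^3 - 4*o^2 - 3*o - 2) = -28*o^5 - 48*o^4 - 57*o^3 - 45*o^2 - 22*o - 8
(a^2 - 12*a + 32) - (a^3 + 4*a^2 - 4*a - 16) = -a^3 - 3*a^2 - 8*a + 48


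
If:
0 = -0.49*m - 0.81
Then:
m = -1.65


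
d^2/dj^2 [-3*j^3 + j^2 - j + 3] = 2 - 18*j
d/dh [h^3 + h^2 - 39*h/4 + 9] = 3*h^2 + 2*h - 39/4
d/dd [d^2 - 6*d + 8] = 2*d - 6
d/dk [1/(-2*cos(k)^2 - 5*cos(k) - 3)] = -(4*cos(k) + 5)*sin(k)/(5*cos(k) + cos(2*k) + 4)^2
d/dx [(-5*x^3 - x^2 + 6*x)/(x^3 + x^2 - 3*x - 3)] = 2*(-2*x^4 + 9*x^3 + 21*x^2 + 3*x - 9)/(x^6 + 2*x^5 - 5*x^4 - 12*x^3 + 3*x^2 + 18*x + 9)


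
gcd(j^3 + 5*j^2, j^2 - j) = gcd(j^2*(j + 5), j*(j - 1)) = j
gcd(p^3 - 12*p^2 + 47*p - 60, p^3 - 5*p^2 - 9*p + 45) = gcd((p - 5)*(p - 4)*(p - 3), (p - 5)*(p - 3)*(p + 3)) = p^2 - 8*p + 15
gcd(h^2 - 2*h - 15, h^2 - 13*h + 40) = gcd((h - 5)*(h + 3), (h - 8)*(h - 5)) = h - 5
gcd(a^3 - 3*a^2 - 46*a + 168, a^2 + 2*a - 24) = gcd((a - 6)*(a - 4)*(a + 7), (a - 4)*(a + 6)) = a - 4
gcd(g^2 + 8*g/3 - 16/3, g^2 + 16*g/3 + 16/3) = g + 4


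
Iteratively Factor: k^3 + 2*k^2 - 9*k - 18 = (k + 3)*(k^2 - k - 6) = (k + 2)*(k + 3)*(k - 3)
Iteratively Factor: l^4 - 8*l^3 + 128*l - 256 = (l - 4)*(l^3 - 4*l^2 - 16*l + 64) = (l - 4)^2*(l^2 - 16) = (l - 4)^2*(l + 4)*(l - 4)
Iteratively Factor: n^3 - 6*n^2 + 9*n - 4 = (n - 4)*(n^2 - 2*n + 1) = (n - 4)*(n - 1)*(n - 1)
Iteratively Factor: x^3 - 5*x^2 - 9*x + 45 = (x - 3)*(x^2 - 2*x - 15) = (x - 3)*(x + 3)*(x - 5)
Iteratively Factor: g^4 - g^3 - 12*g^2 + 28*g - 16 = (g - 2)*(g^3 + g^2 - 10*g + 8) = (g - 2)*(g - 1)*(g^2 + 2*g - 8) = (g - 2)^2*(g - 1)*(g + 4)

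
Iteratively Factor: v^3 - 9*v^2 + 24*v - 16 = (v - 4)*(v^2 - 5*v + 4) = (v - 4)*(v - 1)*(v - 4)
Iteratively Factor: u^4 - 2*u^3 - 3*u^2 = (u + 1)*(u^3 - 3*u^2) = u*(u + 1)*(u^2 - 3*u) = u^2*(u + 1)*(u - 3)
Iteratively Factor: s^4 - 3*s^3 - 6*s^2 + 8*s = (s - 4)*(s^3 + s^2 - 2*s) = (s - 4)*(s + 2)*(s^2 - s) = s*(s - 4)*(s + 2)*(s - 1)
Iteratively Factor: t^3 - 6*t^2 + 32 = (t + 2)*(t^2 - 8*t + 16) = (t - 4)*(t + 2)*(t - 4)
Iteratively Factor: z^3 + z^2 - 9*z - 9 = (z - 3)*(z^2 + 4*z + 3) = (z - 3)*(z + 1)*(z + 3)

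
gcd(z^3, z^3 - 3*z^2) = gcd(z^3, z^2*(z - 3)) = z^2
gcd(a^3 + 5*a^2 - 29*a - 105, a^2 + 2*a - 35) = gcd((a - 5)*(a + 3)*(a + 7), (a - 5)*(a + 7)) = a^2 + 2*a - 35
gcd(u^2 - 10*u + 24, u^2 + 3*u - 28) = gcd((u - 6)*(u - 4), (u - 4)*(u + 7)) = u - 4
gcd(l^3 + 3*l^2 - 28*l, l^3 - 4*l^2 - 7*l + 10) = 1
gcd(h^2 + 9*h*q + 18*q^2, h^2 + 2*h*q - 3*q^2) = h + 3*q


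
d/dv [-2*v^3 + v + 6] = 1 - 6*v^2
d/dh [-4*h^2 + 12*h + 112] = 12 - 8*h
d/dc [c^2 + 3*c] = 2*c + 3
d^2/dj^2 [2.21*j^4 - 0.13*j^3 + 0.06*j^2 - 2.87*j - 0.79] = 26.52*j^2 - 0.78*j + 0.12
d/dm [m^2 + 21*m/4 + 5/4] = 2*m + 21/4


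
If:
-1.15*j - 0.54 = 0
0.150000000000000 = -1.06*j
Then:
No Solution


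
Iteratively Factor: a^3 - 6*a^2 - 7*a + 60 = (a + 3)*(a^2 - 9*a + 20) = (a - 5)*(a + 3)*(a - 4)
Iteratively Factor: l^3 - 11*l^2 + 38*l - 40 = (l - 2)*(l^2 - 9*l + 20) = (l - 5)*(l - 2)*(l - 4)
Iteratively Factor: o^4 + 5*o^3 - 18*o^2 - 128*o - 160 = (o + 4)*(o^3 + o^2 - 22*o - 40) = (o + 2)*(o + 4)*(o^2 - o - 20) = (o - 5)*(o + 2)*(o + 4)*(o + 4)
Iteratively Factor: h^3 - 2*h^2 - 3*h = (h + 1)*(h^2 - 3*h) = h*(h + 1)*(h - 3)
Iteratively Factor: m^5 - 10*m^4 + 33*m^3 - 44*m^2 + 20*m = (m - 2)*(m^4 - 8*m^3 + 17*m^2 - 10*m) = m*(m - 2)*(m^3 - 8*m^2 + 17*m - 10) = m*(m - 5)*(m - 2)*(m^2 - 3*m + 2) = m*(m - 5)*(m - 2)^2*(m - 1)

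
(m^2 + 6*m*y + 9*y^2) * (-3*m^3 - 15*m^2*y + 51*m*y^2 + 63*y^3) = -3*m^5 - 33*m^4*y - 66*m^3*y^2 + 234*m^2*y^3 + 837*m*y^4 + 567*y^5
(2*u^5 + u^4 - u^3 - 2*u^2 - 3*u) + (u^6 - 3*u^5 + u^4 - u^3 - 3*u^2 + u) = u^6 - u^5 + 2*u^4 - 2*u^3 - 5*u^2 - 2*u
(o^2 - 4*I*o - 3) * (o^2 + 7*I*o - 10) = o^4 + 3*I*o^3 + 15*o^2 + 19*I*o + 30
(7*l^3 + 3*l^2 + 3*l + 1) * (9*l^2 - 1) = 63*l^5 + 27*l^4 + 20*l^3 + 6*l^2 - 3*l - 1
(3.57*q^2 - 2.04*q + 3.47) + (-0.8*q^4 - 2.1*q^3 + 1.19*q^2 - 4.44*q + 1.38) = -0.8*q^4 - 2.1*q^3 + 4.76*q^2 - 6.48*q + 4.85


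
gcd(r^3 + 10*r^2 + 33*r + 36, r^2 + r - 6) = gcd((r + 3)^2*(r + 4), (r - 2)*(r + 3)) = r + 3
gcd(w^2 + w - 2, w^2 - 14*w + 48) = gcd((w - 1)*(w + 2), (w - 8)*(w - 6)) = 1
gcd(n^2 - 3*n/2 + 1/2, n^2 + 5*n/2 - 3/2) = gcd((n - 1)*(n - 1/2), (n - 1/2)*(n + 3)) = n - 1/2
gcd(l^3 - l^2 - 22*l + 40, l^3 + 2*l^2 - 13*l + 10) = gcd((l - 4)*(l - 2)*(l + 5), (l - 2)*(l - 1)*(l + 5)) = l^2 + 3*l - 10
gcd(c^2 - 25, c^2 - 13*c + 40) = c - 5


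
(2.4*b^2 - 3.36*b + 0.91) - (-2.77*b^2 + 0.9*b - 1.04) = 5.17*b^2 - 4.26*b + 1.95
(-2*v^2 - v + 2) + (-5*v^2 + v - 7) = -7*v^2 - 5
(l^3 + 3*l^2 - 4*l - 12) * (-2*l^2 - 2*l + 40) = -2*l^5 - 8*l^4 + 42*l^3 + 152*l^2 - 136*l - 480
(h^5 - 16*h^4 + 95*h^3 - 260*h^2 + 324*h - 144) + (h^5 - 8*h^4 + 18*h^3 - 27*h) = 2*h^5 - 24*h^4 + 113*h^3 - 260*h^2 + 297*h - 144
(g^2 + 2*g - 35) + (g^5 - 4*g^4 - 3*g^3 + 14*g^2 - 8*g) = g^5 - 4*g^4 - 3*g^3 + 15*g^2 - 6*g - 35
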